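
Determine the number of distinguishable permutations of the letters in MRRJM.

30

The 5 letters of MRRJM have repeats: M appearing twice and R appearing twice.
Dividing 5! = 120 by 2!·2! = 4 for the repeated letters gives 30.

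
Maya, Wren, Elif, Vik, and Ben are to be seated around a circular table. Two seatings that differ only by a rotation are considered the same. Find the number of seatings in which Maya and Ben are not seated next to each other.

12

All circular seatings of 5 people number (4)! = 24.
Seatings with Maya beside Ben: treat them as a block with 2 internal orders, giving 2 × (3)! = 12.
Subtracting, 24 − 12 = 12.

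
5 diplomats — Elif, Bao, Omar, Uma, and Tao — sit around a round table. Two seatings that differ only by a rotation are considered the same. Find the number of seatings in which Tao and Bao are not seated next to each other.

Without the restriction there are (4)! = 24 seatings.
Seatings with Tao beside Bao: treat them as a block with 2 internal orders, giving 2 × (3)! = 12.
Subtracting, 24 − 12 = 12.

12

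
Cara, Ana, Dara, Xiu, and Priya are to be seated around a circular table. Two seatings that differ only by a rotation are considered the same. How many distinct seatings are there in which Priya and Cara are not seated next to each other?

All circular seatings of 5 people number (4)! = 24.
Those with Priya next to Cara: fuse the pair into one unit and seat 4 units around a circle — 2·(3)! = 12.
Subtracting, 24 − 12 = 12.

12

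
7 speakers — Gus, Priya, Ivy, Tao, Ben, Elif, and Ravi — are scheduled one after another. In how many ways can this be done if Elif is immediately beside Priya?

1440

Treat {Elif, Priya} as a single unit. There are 6 units to order, and the pair itself can be ordered 2 ways.
So the count is 2·(6)! = 1440.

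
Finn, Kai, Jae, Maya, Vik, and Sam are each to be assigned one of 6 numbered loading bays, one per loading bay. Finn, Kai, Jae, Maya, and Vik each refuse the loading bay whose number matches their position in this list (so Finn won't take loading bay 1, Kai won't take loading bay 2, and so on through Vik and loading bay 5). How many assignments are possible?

309

Let Aᵢ (for 1 ≤ i ≤ 5) be the placements that put person i in their forbidden loading bay. Any j of these fix j positions, leaving (6−j)! ways to fill the rest, and there are C(5,j) ways to pick which j.
By inclusion–exclusion, the number of valid placements is Σ_{j=0}^{5} (−1)^j C(5,j)·(6−j)!.
Computing: 720 − 600 + 240 − 60 + 10 − 1 = 309.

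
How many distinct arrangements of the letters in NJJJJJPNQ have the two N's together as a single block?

336

Treat the 2 copies of N as a single block. The multiset to arrange is then {NN, J, J, J, J, J, P, Q}, 8 items in all.
That gives (8)!/(5!) = 336 arrangements.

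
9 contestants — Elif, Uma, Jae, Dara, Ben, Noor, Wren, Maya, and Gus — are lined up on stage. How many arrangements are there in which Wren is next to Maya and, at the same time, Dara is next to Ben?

20160

Treat {Wren,Maya} as one block (2 orders) and {Dara,Ben} as another (2 orders).
That leaves 7 units to arrange: 2 × 2 × 7! = 4 × 5040 = 20160.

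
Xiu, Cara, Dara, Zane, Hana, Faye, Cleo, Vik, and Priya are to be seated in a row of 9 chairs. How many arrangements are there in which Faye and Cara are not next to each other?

There are 9! = 362880 arrangements in all. If Faye and Cara are adjacent, merging them into one block gives 2·(8)! = 80640 arrangements.
So 362880 − 80640 = 282240 arrangements keep them apart.

282240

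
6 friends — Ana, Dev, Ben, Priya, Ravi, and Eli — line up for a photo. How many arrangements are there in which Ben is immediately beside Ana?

Place the 4 others and the Ben-Ana pair as 5 objects in a line; the pair has 2 internal arrangements.
That gives 2 × 5! = 2 × 120 = 240.

240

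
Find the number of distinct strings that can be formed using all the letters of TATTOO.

60

TATTOO has 6 letters with O appearing twice and T appearing 3 times.
So there are 6! / (3!·2!) = 60 distinguishable arrangements.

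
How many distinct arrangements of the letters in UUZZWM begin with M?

30

With the first slot taken by M, it remains to arrange the other 5 letters (UUZZW).
Those 5 letters have U appearing twice and Z appearing twice, giving (5)!/(2!·2!) = 30.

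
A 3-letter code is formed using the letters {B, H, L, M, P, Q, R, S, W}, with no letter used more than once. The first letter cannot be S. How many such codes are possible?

448

The first letter has 9−1 = 8 choices (anything except S).
The remaining 2 letters are filled from the other 8 symbols without repetition: 8 × 7 = 56.
Total: 8 × 56 = 448.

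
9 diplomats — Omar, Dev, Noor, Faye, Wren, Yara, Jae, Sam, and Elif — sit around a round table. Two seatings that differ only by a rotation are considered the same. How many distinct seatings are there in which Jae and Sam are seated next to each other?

Glue Jae and Sam into a block (2 internal orders). Seating 8 units around a circle gives (7)! arrangements.
So 2 × (7)! = 2 × 5040 = 10080.

10080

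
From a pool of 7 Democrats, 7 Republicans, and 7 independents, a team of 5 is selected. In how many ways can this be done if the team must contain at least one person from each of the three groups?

14406

With no constraint there are C(21,5) = 20349 possible selections.
Selections missing a whole group: no Democrats → C(14,5) = 2002; no Republicans → C(14,5) = 2002; no independents → C(14,5) = 2002.
Add back selections omitting two groups (i.e. drawn from a single group): C(7,5) + C(7,5) + C(7,5) = 63.
By inclusion–exclusion: 20349 − 6006 + 63 = 14406.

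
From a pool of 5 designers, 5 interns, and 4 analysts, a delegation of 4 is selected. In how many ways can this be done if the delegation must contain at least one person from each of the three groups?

550

With no constraint there are C(14,4) = 1001 possible selections.
Subtract selections that omit an entire group: no designers → C(9,4) = 126; no interns → C(9,4) = 126; no analysts → C(10,4) = 210.
Add back selections omitting two groups (i.e. drawn from a single group): C(5,4) + C(5,4) + C(4,4) = 11.
By inclusion–exclusion: 1001 − 462 + 11 = 550.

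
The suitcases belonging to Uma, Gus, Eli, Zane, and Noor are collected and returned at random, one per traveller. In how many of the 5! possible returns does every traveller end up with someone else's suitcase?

44

This is the derangement count D_5: permutations of 5 items with no fixed point.
By inclusion–exclusion this is Σ_{j=0}^{5} (−1)^j C(5,j)·(5−j)!.
Computing: 120 − 120 + 60 − 20 + 5 − 1 = 44.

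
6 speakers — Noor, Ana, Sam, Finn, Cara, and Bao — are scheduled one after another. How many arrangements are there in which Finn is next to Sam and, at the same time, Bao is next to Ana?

96

Treat {Finn,Sam} as one block (2 orders) and {Bao,Ana} as another (2 orders).
That leaves 4 units to arrange: 2 × 2 × 4! = 4 × 24 = 96.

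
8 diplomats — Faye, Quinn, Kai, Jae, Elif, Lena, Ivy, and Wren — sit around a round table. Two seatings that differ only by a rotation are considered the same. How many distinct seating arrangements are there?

Around a circle, 8 distinct people have 8!/8 = (7)! = 5040 rotationally distinct seatings.

5040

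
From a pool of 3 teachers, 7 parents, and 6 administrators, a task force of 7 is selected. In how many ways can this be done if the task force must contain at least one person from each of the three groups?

Total 7-person selections from all 16: C(16,7) = 11440.
Selections missing a whole group: no teachers → C(13,7) = 1716; no parents → C(9,7) = 36; no administrators → C(10,7) = 120.
Add back selections omitting two groups (i.e. drawn from a single group): C(3,7) + C(7,7) + C(6,7) = 1.
By inclusion–exclusion: 11440 − 1872 + 1 = 9569.

9569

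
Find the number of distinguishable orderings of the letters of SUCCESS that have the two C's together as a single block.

120

Treat the 2 copies of C as a single block. The multiset to arrange is then {CC, E, S, S, S, U}, 6 items in all.
That gives (6)!/(3!) = 120 arrangements.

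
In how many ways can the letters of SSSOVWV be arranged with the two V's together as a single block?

Treat the 2 copies of V as a single block. The multiset to arrange is then {VV, O, S, S, S, W}, 6 items in all.
That gives (6)!/(3!) = 120 arrangements.

120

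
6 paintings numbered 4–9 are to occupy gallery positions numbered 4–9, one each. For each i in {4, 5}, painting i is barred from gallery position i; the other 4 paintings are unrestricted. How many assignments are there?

504

Let Aᵢ (for i ∈ {4, 5}) be the placements that put painting i in its forbidden gallery position. Any j of these fix j positions, leaving (6−j)! ways to fill the rest, and there are C(2,j) ways to pick which j.
By inclusion–exclusion, the number of valid placements is Σ_{j=0}^{2} (−1)^j C(2,j)·(6−j)!.
Computing: 720 − 240 + 24 = 504.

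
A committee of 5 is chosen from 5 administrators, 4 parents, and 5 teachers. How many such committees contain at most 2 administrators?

Split by how many administrators are chosen (0 through 2).
Sum: C(5,0)·C(9,5) + C(5,1)·C(9,4) + C(5,2)·C(9,3) = 126 + 630 + 840 = 1596.

1596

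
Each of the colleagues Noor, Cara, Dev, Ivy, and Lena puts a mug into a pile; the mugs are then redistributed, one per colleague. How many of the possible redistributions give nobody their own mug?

Count assignments avoiding every fixed point. For any j of the 5 colleagues fixed to their own mug, the other 5−j can be arranged in (5−j)! ways.
By inclusion–exclusion this is Σ_{j=0}^{5} (−1)^j C(5,j)·(5−j)!.
Computing: 120 − 120 + 60 − 20 + 5 − 1 = 44.

44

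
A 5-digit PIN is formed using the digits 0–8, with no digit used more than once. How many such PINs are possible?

15120

Choose and order 5 of the 9 symbols: the first digit has 9 options, the next 8, and so on down to 5.
That product is 9 × 8 × 7 × 6 × 5 = 15120.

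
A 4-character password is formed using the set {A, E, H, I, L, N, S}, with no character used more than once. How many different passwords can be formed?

840

This is a permutation of 4 out of 7: P(7,4) = 7!/3!.
That product is 7 × 6 × 5 × 4 = 840.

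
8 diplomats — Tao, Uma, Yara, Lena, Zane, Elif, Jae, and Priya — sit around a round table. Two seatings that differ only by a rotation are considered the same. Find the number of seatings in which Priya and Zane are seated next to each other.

Glue Priya and Zane into a block (2 internal orders). Seating 7 units around a circle gives (6)! arrangements.
So 2 × (6)! = 2 × 720 = 1440.

1440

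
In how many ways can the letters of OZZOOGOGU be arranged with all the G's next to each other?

Treat the 2 copies of G as a single block. The multiset to arrange is then {GG, O, O, O, O, U, Z, Z}, 8 items in all.
That gives (8)!/(4!·2!) = 840 arrangements.

840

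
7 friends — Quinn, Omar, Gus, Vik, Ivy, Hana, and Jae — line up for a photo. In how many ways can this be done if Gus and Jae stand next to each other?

1440

Treat {Gus, Jae} as a single unit. There are 6 units to order, and the pair itself can be ordered 2 ways.
So the count is 2·(6)! = 1440.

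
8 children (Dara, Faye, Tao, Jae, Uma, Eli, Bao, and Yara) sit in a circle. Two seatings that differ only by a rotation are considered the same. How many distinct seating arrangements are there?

Fix one person's seat to break rotational symmetry; the remaining 7 people can be arranged in (7)! = 5040 ways.

5040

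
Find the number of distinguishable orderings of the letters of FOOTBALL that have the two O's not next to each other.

There are 8!/(2!·2!) = 10080 arrangements of FOOTBALL in total.
If the two O's are adjacent, glue them into one block, leaving 7 items to arrange: (7)!/(2!) = 2520 ways.
Subtracting, 10080 − 2520 = 7560 arrangements keep the O's apart.

7560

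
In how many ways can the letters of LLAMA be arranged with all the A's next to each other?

12

Treat the 2 copies of A as a single block. The multiset to arrange is then {AA, L, L, M}, 4 items in all.
That gives (4)!/(2!) = 12 arrangements.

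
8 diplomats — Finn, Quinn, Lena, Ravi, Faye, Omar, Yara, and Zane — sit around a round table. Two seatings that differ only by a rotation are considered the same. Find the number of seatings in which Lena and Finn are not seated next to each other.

Without the restriction there are (7)! = 5040 seatings.
Seatings with Lena beside Finn: treat them as a block with 2 internal orders, giving 2 × (6)! = 1440.
Subtracting, 5040 − 1440 = 3600.

3600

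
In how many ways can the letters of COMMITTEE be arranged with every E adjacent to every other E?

Treat the 2 copies of E as a single block. The multiset to arrange is then {EE, C, I, M, M, O, T, T}, 8 items in all.
That gives (8)!/(2!·2!) = 10080 arrangements.

10080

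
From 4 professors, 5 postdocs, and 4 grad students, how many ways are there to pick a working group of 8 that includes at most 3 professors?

1161

Split by how many professors are chosen (0 through 3).
Sum: C(4,0)·C(9,8) + C(4,1)·C(9,7) + C(4,2)·C(9,6) + C(4,3)·C(9,5) = 9 + 144 + 504 + 504 = 1161.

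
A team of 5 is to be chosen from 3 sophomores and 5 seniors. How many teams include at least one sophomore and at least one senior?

55

Unrestricted: C(8,5) = 56 ways to pick any 5 of the 8.
Subtract selections that omit an entire group: no sophomores → C(5,5) = 1; no seniors → C(3,5) = 0.
Both groups omitted at once is impossible, so 56 − 1 = 55.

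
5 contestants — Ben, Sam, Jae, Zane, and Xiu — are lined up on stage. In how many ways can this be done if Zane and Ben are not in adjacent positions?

There are 5! = 120 arrangements in all. If Zane and Ben are adjacent, merging them into one block gives 2·(4)! = 48 arrangements.
Complementary counting: 120 − 48 = 72.

72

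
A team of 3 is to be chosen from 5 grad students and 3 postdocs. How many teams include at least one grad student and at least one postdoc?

45

Total 3-person selections from all 8: C(8,3) = 56.
Selections missing a whole group: no grad students → C(3,3) = 1; no postdocs → C(5,3) = 10.
Both groups omitted at once is impossible, so 56 − 11 = 45.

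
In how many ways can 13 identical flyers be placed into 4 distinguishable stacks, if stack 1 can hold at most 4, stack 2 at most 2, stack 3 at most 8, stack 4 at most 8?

By stars and bars, unrestricted non-negative solutions to x_1+…+x_4 = 13 number C(13+3,3) = 560.
Subtract solutions that violate a single cap (substitute x_i' = x_i − (cap_i+1)): x_1 ≥ 5 gives C(11,3) = 165; x_2 ≥ 3 gives C(13,3) = 286; x_3 ≥ 9 gives C(7,3) = 35; x_4 ≥ 9 gives C(7,3) = 35. Together 521.
Add back pairs where two caps are both exceeded: 56 + 0 + 0 + 4 + 4 + 0 = 64.
By inclusion–exclusion the count is 560 − 521 + 64 = 103.

103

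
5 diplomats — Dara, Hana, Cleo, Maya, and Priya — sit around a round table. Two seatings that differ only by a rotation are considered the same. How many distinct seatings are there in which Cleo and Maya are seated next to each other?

Treat {Cleo, Maya} as one unit (2 internal orders) and seat the resulting 4 units around the table: (3)! circular arrangements.
So 2 × (3)! = 2 × 6 = 12.

12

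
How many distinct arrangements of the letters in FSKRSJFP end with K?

1260

With the last slot taken by K, it remains to arrange the other 7 letters (FSRSJFP).
Those 7 letters have F appearing twice and S appearing twice, giving (7)!/(2!·2!) = 1260.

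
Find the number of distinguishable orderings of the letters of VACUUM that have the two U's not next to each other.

240

Total arrangements of VACUUM: 6!/(2!) = 360.
Arrangements with the U's together: treat UU as one letter, giving (5)! = 120.
Subtracting, 360 − 120 = 240 arrangements keep the U's apart.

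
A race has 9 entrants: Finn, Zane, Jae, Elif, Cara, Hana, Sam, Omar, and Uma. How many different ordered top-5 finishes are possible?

15120

This is an ordered selection of 5 from 9: P(9,5).
That gives 9 × 8 × 7 × 6 × 5 = 15120.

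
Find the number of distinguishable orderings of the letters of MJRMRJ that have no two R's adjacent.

60

Total arrangements of MJRMRJ: 6!/(2!·2!·2!) = 90.
Arrangements with the R's together: treat RR as one letter, giving (5)!/(2!·2!) = 30.
Hence 90 − 30 = 60.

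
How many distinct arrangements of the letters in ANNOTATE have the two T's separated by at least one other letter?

Total arrangements of ANNOTATE: 8!/(2!·2!·2!) = 5040.
Arrangements with the T's together: treat TT as one letter, giving (7)!/(2!·2!) = 1260.
Hence 5040 − 1260 = 3780.

3780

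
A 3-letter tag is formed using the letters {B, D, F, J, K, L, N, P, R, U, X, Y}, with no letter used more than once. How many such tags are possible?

1320

With no repetition, fill the 3 letters in order: 12 choices, then 11, down to 10.
12 × 11 × 10 = 1320.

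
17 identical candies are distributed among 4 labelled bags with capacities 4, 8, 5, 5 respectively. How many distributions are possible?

By stars and bars, unrestricted non-negative solutions to x_1+…+x_4 = 17 number C(17+3,3) = 1140.
Subtract solutions that violate a single cap (substitute x_i' = x_i − (cap_i+1)): x_1 ≥ 5 gives C(15,3) = 455; x_2 ≥ 9 gives C(11,3) = 165; x_3 ≥ 6 gives C(14,3) = 364; x_4 ≥ 6 gives C(14,3) = 364. Together 1348.
Add back pairs where two caps are both exceeded: 20 + 84 + 84 + 10 + 10 + 56 = 264.
Subtract triples: 0 + 0 + 1 + 0 = 1.
By inclusion–exclusion the count is 1140 − 1348 + 264 − 1 = 55.

55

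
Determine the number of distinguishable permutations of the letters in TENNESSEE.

3780

Letter multiplicities in TENNESSEE: E×4, N×2, S×2, T×1.
So there are 9! / (4!·2!·2!) = 3780 distinguishable arrangements.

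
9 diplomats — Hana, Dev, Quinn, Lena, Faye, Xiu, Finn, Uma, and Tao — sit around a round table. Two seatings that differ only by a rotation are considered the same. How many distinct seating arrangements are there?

40320

Fix one person's seat to break rotational symmetry; the remaining 8 people can be arranged in (8)! = 40320 ways.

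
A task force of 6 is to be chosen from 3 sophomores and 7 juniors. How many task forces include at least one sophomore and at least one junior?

203

Total 6-person selections from all 10: C(10,6) = 210.
Selections missing a whole group: no sophomores → C(7,6) = 7; no juniors → C(3,6) = 0.
Both groups omitted at once is impossible, so 210 − 7 = 203.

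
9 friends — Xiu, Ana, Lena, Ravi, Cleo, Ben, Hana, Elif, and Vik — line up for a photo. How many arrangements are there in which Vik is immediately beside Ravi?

Glue Vik and Ravi into one block (2 internal orders), leaving 8 units to arrange in a row.
So the count is 2·(8)! = 80640.

80640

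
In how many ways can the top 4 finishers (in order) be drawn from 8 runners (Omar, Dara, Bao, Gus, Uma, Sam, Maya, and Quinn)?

This is an ordered selection of 4 from 8: P(8,4).
That gives 8 × 7 × 6 × 5 = 1680.

1680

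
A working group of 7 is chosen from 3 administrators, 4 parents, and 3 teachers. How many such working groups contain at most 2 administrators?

85

Split by how many administrators are chosen (0 through 2).
Sum: C(3,0)·C(7,7) + C(3,1)·C(7,6) + C(3,2)·C(7,5) = 1 + 21 + 63 = 85.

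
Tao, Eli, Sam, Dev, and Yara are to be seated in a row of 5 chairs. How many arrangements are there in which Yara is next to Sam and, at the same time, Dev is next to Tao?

24

Treat {Yara,Sam} as one block (2 orders) and {Dev,Tao} as another (2 orders).
That leaves 3 units to arrange: 2 × 2 × 3! = 4 × 6 = 24.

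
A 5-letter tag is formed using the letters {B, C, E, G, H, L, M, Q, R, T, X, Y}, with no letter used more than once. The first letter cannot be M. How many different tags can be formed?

The first letter has 12−1 = 11 choices (anything except M).
The remaining 4 letters are filled from the other 11 symbols without repetition: 11 × 10 × 9 × 8 = 7920.
Total: 11 × 7920 = 87120.

87120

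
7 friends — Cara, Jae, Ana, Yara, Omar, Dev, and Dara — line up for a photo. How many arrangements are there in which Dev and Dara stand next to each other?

1440

Glue Dev and Dara into one block (2 internal orders), leaving 6 units to arrange in a row.
That gives 2 × 6! = 2 × 720 = 1440.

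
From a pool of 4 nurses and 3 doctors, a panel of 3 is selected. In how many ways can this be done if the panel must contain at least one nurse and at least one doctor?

30

With no constraint there are C(7,3) = 35 possible selections.
Subtract selections that omit an entire group: no nurses → C(3,3) = 1; no doctors → C(4,3) = 4.
Both groups omitted at once is impossible, so 35 − 5 = 30.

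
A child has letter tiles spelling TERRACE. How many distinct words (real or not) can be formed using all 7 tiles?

1260

TERRACE has 7 letters with E appearing twice and R appearing twice.
So there are 7! / (2!·2!) = 1260 distinguishable arrangements.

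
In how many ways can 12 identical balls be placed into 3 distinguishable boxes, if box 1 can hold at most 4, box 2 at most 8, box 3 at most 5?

20

Without the upper bounds there are C(14,2) = 91 ways to split 12 among 3 boxes.
Subtract solutions that violate a single cap (substitute x_i' = x_i − (cap_i+1)): x_1 ≥ 5 gives C(9,2) = 36; x_2 ≥ 9 gives C(5,2) = 10; x_3 ≥ 6 gives C(8,2) = 28. Together 74.
Add back pairs where two caps are both exceeded: 0 + 3 + 0 = 3.
By inclusion–exclusion the count is 91 − 74 + 3 = 20.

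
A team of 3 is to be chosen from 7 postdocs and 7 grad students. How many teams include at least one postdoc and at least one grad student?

294

Total 3-person selections from all 14: C(14,3) = 364.
Subtract selections that omit an entire group: no postdocs → C(7,3) = 35; no grad students → C(7,3) = 35.
Both groups omitted at once is impossible, so 364 − 70 = 294.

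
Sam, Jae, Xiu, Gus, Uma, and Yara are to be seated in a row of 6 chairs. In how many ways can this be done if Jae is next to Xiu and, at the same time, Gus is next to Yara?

96

Treat {Jae,Xiu} as one block (2 orders) and {Gus,Yara} as another (2 orders).
That leaves 4 units to arrange: 2 × 2 × 4! = 4 × 24 = 96.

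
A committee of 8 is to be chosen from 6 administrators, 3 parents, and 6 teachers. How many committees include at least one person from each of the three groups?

Total 8-person selections from all 15: C(15,8) = 6435.
Selections missing a whole group: no administrators → C(9,8) = 9; no parents → C(12,8) = 495; no teachers → C(9,8) = 9.
Add back selections omitting two groups (i.e. drawn from a single group): C(6,8) + C(3,8) + C(6,8) = 0.
By inclusion–exclusion: 6435 − 513 + 0 = 5922.

5922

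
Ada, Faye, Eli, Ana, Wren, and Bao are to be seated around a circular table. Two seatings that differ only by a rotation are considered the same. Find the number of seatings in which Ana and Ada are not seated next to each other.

Without the restriction there are (5)! = 120 seatings.
Seatings with Ana beside Ada: treat them as a block with 2 internal orders, giving 2 × (4)! = 48.
Subtracting, 120 − 48 = 72.

72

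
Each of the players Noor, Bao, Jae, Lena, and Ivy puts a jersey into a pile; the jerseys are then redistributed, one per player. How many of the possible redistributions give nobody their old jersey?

44

Count assignments avoiding every fixed point. For any j of the 5 players fixed to their old jersey, the other 5−j can be arranged in (5−j)! ways.
By inclusion–exclusion this is Σ_{j=0}^{5} (−1)^j C(5,j)·(5−j)!.
Computing: 120 − 120 + 60 − 20 + 5 − 1 = 44.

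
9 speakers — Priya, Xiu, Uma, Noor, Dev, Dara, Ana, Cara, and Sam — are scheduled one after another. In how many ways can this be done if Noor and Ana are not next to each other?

282240

There are 9! = 362880 arrangements in all. If Noor and Ana are adjacent, merging them into one block gives 2·(8)! = 80640 arrangements.
So 362880 − 80640 = 282240 arrangements keep them apart.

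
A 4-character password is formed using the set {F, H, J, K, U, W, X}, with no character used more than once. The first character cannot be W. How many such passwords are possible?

720

The first character has 7−1 = 6 choices (anything except W).
The remaining 3 characters are filled from the other 6 symbols without repetition: 6 × 5 × 4 = 120.
Total: 6 × 120 = 720.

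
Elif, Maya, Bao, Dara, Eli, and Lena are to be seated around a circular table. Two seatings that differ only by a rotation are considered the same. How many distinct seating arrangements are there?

120

Around a circle, 6 distinct people have 6!/6 = (5)! = 120 rotationally distinct seatings.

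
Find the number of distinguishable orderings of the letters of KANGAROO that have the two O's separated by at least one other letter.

There are 8!/(2!·2!) = 10080 arrangements of KANGAROO in total.
Arrangements with the O's together: treat OO as one letter, giving (7)!/(2!) = 2520.
Subtracting, 10080 − 2520 = 7560 arrangements keep the O's apart.

7560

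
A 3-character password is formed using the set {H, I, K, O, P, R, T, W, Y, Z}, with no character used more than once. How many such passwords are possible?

With no repetition, fill the 3 characters in order: 10 choices, then 9, down to 8.
That product is 10 × 9 × 8 = 720.

720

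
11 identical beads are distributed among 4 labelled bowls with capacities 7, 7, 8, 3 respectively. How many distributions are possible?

Without the upper bounds there are C(14,3) = 364 ways to split 11 among 4 bowls.
Subtract solutions that violate a single cap (substitute x_i' = x_i − (cap_i+1)): x_1 ≥ 8 gives C(6,3) = 20; x_2 ≥ 8 gives C(6,3) = 20; x_3 ≥ 9 gives C(5,3) = 10; x_4 ≥ 4 gives C(10,3) = 120. Together 170.
No two caps can be exceeded simultaneously, so the pair terms are all 0.
By inclusion–exclusion the count is 364 − 170 + 0 = 194.

194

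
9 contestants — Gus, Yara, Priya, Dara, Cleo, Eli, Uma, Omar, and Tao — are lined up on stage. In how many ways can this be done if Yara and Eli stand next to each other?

80640

Glue Yara and Eli into one block (2 internal orders), leaving 8 units to arrange in a row.
So the count is 2·(8)! = 80640.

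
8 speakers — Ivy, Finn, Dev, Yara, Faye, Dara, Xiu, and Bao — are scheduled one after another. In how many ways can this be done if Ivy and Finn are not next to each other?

Of the 8! = 40320 arrangements, those with Ivy and Finn adjacent number 2 × 7! = 10080 (treat the pair as a block with 2 internal orders).
Complementary counting: 40320 − 10080 = 30240.

30240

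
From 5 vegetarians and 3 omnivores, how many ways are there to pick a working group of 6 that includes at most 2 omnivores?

Split by how many omnivores are chosen (0 through 2).
Sum: C(3,0)·C(5,6) + C(3,1)·C(5,5) + C(3,2)·C(5,4) = 0 + 3 + 15 = 18.

18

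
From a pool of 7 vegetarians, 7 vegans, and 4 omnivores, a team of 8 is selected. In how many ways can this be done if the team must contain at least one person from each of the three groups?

Total 8-person selections from all 18: C(18,8) = 43758.
Selections missing a whole group: no vegetarians → C(11,8) = 165; no vegans → C(11,8) = 165; no omnivores → C(14,8) = 3003.
Add back selections omitting two groups (i.e. drawn from a single group): C(7,8) + C(7,8) + C(4,8) = 0.
By inclusion–exclusion: 43758 − 3333 + 0 = 40425.

40425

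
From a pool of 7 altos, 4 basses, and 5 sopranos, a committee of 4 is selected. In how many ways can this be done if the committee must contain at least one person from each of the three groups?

910

Unrestricted: C(16,4) = 1820 ways to pick any 4 of the 16.
Selections missing a whole group: no altos → C(9,4) = 126; no basses → C(12,4) = 495; no sopranos → C(11,4) = 330.
Add back selections omitting two groups (i.e. drawn from a single group): C(7,4) + C(4,4) + C(5,4) = 41.
By inclusion–exclusion: 1820 − 951 + 41 = 910.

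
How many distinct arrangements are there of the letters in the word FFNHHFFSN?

Letter multiplicities in FFNHHFFSN: F×4, H×2, N×2, S×1.
The number of distinct arrangements is 9!/(4!·2!·2!) = 362880/96 = 3780.

3780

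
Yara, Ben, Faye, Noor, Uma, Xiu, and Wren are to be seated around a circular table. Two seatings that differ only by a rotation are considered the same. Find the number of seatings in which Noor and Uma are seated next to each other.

Glue Noor and Uma into a block (2 internal orders). Seating 6 units around a circle gives (5)! arrangements.
So 2 × (5)! = 2 × 120 = 240.

240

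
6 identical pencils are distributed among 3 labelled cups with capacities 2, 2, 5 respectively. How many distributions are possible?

By stars and bars, unrestricted non-negative solutions to x_1+…+x_3 = 6 number C(6+2,2) = 28.
Subtract solutions that violate a single cap (substitute x_i' = x_i − (cap_i+1)): x_1 ≥ 3 gives C(5,2) = 10; x_2 ≥ 3 gives C(5,2) = 10; x_3 ≥ 6 gives C(2,2) = 1. Together 21.
Add back pairs where two caps are both exceeded: 1 + 0 + 0 = 1.
By inclusion–exclusion the count is 28 − 21 + 1 = 8.

8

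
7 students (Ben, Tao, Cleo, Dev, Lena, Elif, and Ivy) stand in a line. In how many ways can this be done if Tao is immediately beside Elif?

Glue Tao and Elif into one block (2 internal orders), leaving 6 units to arrange in a row.
So the count is 2·(6)! = 1440.

1440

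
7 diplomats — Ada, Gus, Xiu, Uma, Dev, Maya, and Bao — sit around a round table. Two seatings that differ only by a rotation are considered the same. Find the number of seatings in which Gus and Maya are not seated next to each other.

480

Without the restriction there are (6)! = 720 seatings.
Seatings with Gus beside Maya: treat them as a block with 2 internal orders, giving 2 × (5)! = 240.
Subtracting, 720 − 240 = 480.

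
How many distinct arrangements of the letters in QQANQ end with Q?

With the last slot taken by Q, it remains to arrange the other 4 letters (QANQ).
Those 4 letters have Q appearing twice, giving (4)!/(2!) = 12.

12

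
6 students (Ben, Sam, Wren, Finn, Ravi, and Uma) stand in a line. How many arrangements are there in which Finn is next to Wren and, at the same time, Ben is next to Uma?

Treat {Finn,Wren} as one block (2 orders) and {Ben,Uma} as another (2 orders).
That leaves 4 units to arrange: 2 × 2 × 4! = 4 × 24 = 96.

96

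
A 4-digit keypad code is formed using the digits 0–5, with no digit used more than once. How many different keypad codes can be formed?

With no repetition, fill the 4 digits in order: 6 choices, then 5, down to 3.
That product is 6 × 5 × 4 × 3 = 360.

360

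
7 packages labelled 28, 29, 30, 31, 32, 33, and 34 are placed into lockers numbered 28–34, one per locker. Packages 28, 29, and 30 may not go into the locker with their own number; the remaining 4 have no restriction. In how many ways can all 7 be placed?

Let Aᵢ (for i ∈ {28, 29, 30}) be the placements that put package i in its forbidden locker. Any j of these fix j positions, leaving (7−j)! ways to fill the rest, and there are C(3,j) ways to pick which j.
By inclusion–exclusion, the number of valid placements is Σ_{j=0}^{3} (−1)^j C(3,j)·(7−j)!.
Computing: 5040 − 2160 + 360 − 24 = 3216.

3216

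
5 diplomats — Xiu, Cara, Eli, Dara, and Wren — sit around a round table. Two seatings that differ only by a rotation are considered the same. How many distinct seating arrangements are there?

24

Seat Xiu anywhere (absorbing the rotational symmetry), then permute the other 4: (4)! = 24.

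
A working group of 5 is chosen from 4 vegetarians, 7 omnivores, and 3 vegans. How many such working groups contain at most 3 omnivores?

Split by how many omnivores are chosen (0 through 3).
Sum: C(7,0)·C(7,5) + C(7,1)·C(7,4) + C(7,2)·C(7,3) + C(7,3)·C(7,2) = 21 + 245 + 735 + 735 = 1736.

1736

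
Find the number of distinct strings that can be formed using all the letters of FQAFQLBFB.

Letter multiplicities in FQAFQLBFB: A×1, B×2, F×3, L×1, Q×2.
So there are 9! / (3!·2!·2!) = 15120 distinguishable arrangements.

15120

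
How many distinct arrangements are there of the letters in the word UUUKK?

10

UUUKK has 5 letters with K appearing twice and U appearing 3 times.
Dividing 5! = 120 by 3!·2! = 12 for the repeated letters gives 10.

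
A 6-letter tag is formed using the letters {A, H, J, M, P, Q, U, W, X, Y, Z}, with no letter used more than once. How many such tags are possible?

With no repetition, fill the 6 letters in order: 11 choices, then 10, down to 6.
11 × 10 × 9 × 8 × 7 × 6 = 332640.

332640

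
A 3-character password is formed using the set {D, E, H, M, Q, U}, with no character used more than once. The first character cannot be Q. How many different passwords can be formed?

100

The first character has 6−1 = 5 choices (anything except Q).
The remaining 2 characters are filled from the other 5 symbols without repetition: 5 × 4 = 20.
Total: 5 × 20 = 100.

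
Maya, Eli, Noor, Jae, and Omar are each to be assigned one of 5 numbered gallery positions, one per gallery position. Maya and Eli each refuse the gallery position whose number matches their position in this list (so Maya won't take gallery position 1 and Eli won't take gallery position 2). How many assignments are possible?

78

Let Aᵢ (for i ∈ {1, 2}) be the placements that put person i in their forbidden gallery position. Any j of these fix j positions, leaving (5−j)! ways to fill the rest, and there are C(2,j) ways to pick which j.
By inclusion–exclusion, the number of valid placements is Σ_{j=0}^{2} (−1)^j C(2,j)·(5−j)!.
Computing: 120 − 48 + 6 = 78.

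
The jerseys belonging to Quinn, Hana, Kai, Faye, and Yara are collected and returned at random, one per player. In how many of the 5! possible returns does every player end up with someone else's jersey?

44

Count assignments avoiding every fixed point. For any j of the 5 players fixed to their old jersey, the other 5−j can be arranged in (5−j)! ways.
By inclusion–exclusion this is Σ_{j=0}^{5} (−1)^j C(5,j)·(5−j)!.
Computing: 120 − 120 + 60 − 20 + 5 − 1 = 44.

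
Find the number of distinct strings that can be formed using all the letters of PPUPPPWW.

168

The 8 letters of PPUPPPWW have repeats: P appearing 5 times and W appearing twice.
So there are 8! / (5!·2!) = 168 distinguishable arrangements.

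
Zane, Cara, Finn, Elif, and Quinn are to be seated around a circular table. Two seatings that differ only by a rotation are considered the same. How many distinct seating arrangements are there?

24

Around a circle, 5 distinct people have 5!/5 = (4)! = 24 rotationally distinct seatings.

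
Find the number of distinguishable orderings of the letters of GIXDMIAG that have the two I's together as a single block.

2520

Treat the 2 copies of I as a single block. The multiset to arrange is then {II, A, D, G, G, M, X}, 7 items in all.
That gives (7)!/(2!) = 2520 arrangements.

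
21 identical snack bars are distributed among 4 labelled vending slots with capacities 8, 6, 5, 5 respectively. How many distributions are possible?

Without the upper bounds there are C(24,3) = 2024 ways to split 21 among 4 vending slots.
Subtract solutions that violate a single cap (substitute x_i' = x_i − (cap_i+1)): x_1 ≥ 9 gives C(15,3) = 455; x_2 ≥ 7 gives C(17,3) = 680; x_3 ≥ 6 gives C(18,3) = 816; x_4 ≥ 6 gives C(18,3) = 816. Together 2767.
Add back pairs where two caps are both exceeded: 56 + 84 + 84 + 165 + 165 + 220 = 774.
Subtract triples: 0 + 0 + 1 + 10 = 11.
By inclusion–exclusion the count is 2024 − 2767 + 774 − 11 = 20.

20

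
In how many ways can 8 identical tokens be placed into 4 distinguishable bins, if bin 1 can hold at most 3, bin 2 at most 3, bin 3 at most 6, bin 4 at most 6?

88

By stars and bars, unrestricted non-negative solutions to x_1+…+x_4 = 8 number C(8+3,3) = 165.
Subtract solutions that violate a single cap (substitute x_i' = x_i − (cap_i+1)): x_1 ≥ 4 gives C(7,3) = 35; x_2 ≥ 4 gives C(7,3) = 35; x_3 ≥ 7 gives C(4,3) = 4; x_4 ≥ 7 gives C(4,3) = 4. Together 78.
Add back pairs where two caps are both exceeded: 1 + 0 + 0 + 0 + 0 + 0 = 1.
By inclusion–exclusion the count is 165 − 78 + 1 = 88.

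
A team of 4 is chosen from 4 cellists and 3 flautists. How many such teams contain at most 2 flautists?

Split by how many flautists are chosen (0 through 2).
Sum: C(3,0)·C(4,4) + C(3,1)·C(4,3) + C(3,2)·C(4,2) = 1 + 12 + 18 = 31.

31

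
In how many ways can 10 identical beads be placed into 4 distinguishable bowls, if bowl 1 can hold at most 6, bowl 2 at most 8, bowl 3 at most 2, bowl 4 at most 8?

139

Without the upper bounds there are C(13,3) = 286 ways to split 10 among 4 bowls.
Subtract solutions that violate a single cap (substitute x_i' = x_i − (cap_i+1)): x_1 ≥ 7 gives C(6,3) = 20; x_2 ≥ 9 gives C(4,3) = 4; x_3 ≥ 3 gives C(10,3) = 120; x_4 ≥ 9 gives C(4,3) = 4. Together 148.
Add back pairs where two caps are both exceeded: 0 + 1 + 0 + 0 + 0 + 0 = 1.
By inclusion–exclusion the count is 286 − 148 + 1 = 139.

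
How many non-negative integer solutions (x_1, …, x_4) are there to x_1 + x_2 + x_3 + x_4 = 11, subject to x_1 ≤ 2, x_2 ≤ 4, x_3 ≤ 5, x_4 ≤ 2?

By stars and bars, unrestricted non-negative solutions to x_1+…+x_4 = 11 number C(11+3,3) = 364.
Subtract solutions that violate a single cap (substitute x_i' = x_i − (cap_i+1)): x_1 ≥ 3 gives C(11,3) = 165; x_2 ≥ 5 gives C(9,3) = 84; x_3 ≥ 6 gives C(8,3) = 56; x_4 ≥ 3 gives C(11,3) = 165. Together 470.
Add back pairs where two caps are both exceeded: 20 + 10 + 56 + 1 + 20 + 10 = 117.
Subtract triples: 0 + 1 + 0 + 0 = 1.
By inclusion–exclusion the count is 364 − 470 + 117 − 1 = 10.

10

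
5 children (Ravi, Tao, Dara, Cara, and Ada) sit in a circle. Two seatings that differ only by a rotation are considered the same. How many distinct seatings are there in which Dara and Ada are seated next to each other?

Glue Dara and Ada into a block (2 internal orders). Seating 4 units around a circle gives (3)! arrangements.
So 2 × (3)! = 2 × 6 = 12.

12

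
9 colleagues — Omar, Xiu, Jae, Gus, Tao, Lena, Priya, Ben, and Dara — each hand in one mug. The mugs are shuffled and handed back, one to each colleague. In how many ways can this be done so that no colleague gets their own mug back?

This is the derangement count D_9: permutations of 9 items with no fixed point.
By inclusion–exclusion this is Σ_{j=0}^{9} (−1)^j C(9,j)·(9−j)!.
Computing: 362880 − 362880 + 181440 − 60480 + 15120 − 3024 + 504 − 72 + 9 − 1 = 133496.

133496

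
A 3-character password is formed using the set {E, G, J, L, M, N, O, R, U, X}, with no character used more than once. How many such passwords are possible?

720

Choose and order 3 of the 10 symbols: the first character has 10 options, the next 9, then 8.
10 × 9 × 8 = 720.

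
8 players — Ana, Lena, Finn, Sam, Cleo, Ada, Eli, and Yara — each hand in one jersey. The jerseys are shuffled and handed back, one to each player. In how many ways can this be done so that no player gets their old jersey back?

Let Aᵢ be the assignments in which player i gets their old jersey. We want the size of the complement of A₁∪…∪A_8.
By inclusion–exclusion this is Σ_{j=0}^{8} (−1)^j C(8,j)·(8−j)!.
Computing: 40320 − 40320 + 20160 − 6720 + 1680 − 336 + 56 − 8 + 1 = 14833.

14833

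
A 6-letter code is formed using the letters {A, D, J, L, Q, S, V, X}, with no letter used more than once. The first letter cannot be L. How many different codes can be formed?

17640

The first letter has 8−1 = 7 choices (anything except L).
The remaining 5 letters are filled from the other 7 symbols without repetition: 7 × 6 × 5 × 4 × 3 = 2520.
Total: 7 × 2520 = 17640.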